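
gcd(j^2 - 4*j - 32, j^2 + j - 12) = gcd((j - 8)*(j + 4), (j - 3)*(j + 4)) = j + 4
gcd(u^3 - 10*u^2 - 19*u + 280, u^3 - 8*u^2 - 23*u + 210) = u^2 - 2*u - 35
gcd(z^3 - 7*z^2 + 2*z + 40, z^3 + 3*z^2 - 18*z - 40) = z^2 - 2*z - 8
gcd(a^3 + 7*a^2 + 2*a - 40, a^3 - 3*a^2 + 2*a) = a - 2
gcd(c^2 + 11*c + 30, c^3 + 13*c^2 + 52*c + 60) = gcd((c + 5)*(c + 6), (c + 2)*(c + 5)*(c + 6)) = c^2 + 11*c + 30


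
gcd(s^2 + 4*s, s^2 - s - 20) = s + 4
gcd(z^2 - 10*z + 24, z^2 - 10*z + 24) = z^2 - 10*z + 24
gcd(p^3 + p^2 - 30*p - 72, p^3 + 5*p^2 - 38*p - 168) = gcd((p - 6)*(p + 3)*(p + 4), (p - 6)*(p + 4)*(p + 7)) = p^2 - 2*p - 24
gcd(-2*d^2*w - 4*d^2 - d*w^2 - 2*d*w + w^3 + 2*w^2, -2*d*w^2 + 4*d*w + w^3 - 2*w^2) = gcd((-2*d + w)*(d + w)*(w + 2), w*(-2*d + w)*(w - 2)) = -2*d + w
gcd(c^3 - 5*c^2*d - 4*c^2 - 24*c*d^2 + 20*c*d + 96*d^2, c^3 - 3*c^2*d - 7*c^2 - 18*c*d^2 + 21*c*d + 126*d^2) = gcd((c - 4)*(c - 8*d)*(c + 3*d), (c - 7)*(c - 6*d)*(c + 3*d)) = c + 3*d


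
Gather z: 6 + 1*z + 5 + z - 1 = 2*z + 10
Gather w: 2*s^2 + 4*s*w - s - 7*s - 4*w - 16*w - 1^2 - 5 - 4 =2*s^2 - 8*s + w*(4*s - 20) - 10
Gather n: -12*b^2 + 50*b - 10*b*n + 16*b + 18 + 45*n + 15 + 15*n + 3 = -12*b^2 + 66*b + n*(60 - 10*b) + 36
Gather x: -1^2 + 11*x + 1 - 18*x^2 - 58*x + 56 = -18*x^2 - 47*x + 56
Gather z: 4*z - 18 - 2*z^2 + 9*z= -2*z^2 + 13*z - 18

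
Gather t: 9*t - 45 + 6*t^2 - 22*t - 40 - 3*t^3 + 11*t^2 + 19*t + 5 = -3*t^3 + 17*t^2 + 6*t - 80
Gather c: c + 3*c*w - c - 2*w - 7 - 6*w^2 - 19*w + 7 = 3*c*w - 6*w^2 - 21*w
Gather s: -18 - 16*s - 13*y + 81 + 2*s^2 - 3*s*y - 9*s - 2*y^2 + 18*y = 2*s^2 + s*(-3*y - 25) - 2*y^2 + 5*y + 63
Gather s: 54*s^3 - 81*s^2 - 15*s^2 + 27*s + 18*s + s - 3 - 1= 54*s^3 - 96*s^2 + 46*s - 4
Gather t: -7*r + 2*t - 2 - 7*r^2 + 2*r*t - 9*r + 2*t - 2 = -7*r^2 - 16*r + t*(2*r + 4) - 4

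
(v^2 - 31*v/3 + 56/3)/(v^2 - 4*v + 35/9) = 3*(v - 8)/(3*v - 5)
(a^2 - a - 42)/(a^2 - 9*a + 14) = (a + 6)/(a - 2)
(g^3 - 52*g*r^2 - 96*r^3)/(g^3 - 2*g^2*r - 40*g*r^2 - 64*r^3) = (g + 6*r)/(g + 4*r)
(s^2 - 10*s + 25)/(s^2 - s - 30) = (-s^2 + 10*s - 25)/(-s^2 + s + 30)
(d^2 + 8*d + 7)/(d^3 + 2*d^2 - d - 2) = (d + 7)/(d^2 + d - 2)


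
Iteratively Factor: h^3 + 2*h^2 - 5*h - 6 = (h + 1)*(h^2 + h - 6) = (h + 1)*(h + 3)*(h - 2)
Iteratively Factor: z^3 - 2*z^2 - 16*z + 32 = (z + 4)*(z^2 - 6*z + 8) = (z - 2)*(z + 4)*(z - 4)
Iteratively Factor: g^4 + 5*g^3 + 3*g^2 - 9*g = (g)*(g^3 + 5*g^2 + 3*g - 9) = g*(g + 3)*(g^2 + 2*g - 3) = g*(g + 3)^2*(g - 1)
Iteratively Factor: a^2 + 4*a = (a)*(a + 4)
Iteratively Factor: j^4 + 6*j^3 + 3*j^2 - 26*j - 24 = (j + 1)*(j^3 + 5*j^2 - 2*j - 24) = (j + 1)*(j + 4)*(j^2 + j - 6) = (j + 1)*(j + 3)*(j + 4)*(j - 2)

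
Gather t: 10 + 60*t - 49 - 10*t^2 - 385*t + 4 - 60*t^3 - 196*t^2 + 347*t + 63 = -60*t^3 - 206*t^2 + 22*t + 28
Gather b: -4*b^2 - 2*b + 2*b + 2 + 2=4 - 4*b^2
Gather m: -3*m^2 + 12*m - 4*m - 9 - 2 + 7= -3*m^2 + 8*m - 4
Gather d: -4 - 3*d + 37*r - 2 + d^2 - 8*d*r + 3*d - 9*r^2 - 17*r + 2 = d^2 - 8*d*r - 9*r^2 + 20*r - 4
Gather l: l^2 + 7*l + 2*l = l^2 + 9*l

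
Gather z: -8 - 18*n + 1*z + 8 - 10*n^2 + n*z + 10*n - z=-10*n^2 + n*z - 8*n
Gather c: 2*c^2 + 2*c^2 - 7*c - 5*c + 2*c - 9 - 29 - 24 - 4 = 4*c^2 - 10*c - 66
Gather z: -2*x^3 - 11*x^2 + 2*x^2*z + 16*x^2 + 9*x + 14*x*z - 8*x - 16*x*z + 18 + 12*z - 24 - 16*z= -2*x^3 + 5*x^2 + x + z*(2*x^2 - 2*x - 4) - 6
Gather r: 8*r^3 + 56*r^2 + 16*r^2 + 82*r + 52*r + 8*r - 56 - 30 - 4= 8*r^3 + 72*r^2 + 142*r - 90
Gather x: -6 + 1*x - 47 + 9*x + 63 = 10*x + 10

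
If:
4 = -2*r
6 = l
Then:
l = 6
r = -2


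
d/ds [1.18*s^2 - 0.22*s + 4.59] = 2.36*s - 0.22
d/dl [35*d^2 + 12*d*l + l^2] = 12*d + 2*l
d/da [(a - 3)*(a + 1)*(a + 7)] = 3*a^2 + 10*a - 17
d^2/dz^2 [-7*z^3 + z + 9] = -42*z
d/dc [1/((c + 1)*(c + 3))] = 2*(-c - 2)/(c^4 + 8*c^3 + 22*c^2 + 24*c + 9)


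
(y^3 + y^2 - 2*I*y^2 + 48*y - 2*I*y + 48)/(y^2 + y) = y - 2*I + 48/y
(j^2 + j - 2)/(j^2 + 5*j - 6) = (j + 2)/(j + 6)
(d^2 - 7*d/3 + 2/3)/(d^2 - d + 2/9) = 3*(d - 2)/(3*d - 2)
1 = 1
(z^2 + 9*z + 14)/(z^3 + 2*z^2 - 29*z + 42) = (z + 2)/(z^2 - 5*z + 6)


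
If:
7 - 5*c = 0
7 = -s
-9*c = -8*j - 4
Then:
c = 7/5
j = 43/40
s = -7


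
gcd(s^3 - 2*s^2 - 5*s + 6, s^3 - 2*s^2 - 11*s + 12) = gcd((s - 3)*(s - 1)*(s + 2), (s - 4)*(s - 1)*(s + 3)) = s - 1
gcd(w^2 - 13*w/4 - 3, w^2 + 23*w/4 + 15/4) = w + 3/4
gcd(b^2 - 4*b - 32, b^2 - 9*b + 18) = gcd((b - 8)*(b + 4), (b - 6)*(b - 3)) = 1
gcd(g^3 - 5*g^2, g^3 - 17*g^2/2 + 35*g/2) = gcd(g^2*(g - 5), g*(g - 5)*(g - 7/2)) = g^2 - 5*g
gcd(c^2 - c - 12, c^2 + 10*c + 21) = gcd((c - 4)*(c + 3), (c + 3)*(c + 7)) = c + 3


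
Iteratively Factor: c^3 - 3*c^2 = (c)*(c^2 - 3*c) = c*(c - 3)*(c)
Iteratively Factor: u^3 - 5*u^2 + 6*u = (u - 3)*(u^2 - 2*u) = (u - 3)*(u - 2)*(u)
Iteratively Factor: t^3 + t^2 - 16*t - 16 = (t + 1)*(t^2 - 16) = (t - 4)*(t + 1)*(t + 4)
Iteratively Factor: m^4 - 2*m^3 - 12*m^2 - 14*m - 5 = (m + 1)*(m^3 - 3*m^2 - 9*m - 5) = (m + 1)^2*(m^2 - 4*m - 5) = (m + 1)^3*(m - 5)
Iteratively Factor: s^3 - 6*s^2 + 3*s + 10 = (s + 1)*(s^2 - 7*s + 10) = (s - 5)*(s + 1)*(s - 2)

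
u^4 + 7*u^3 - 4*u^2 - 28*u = u*(u - 2)*(u + 2)*(u + 7)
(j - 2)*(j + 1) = j^2 - j - 2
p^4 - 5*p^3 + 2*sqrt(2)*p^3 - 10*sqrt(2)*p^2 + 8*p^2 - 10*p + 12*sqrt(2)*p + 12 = (p - 3)*(p - 2)*(p + sqrt(2))^2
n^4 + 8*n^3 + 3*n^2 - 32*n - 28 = (n - 2)*(n + 1)*(n + 2)*(n + 7)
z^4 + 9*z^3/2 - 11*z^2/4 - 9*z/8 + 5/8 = (z - 1/2)^2*(z + 1/2)*(z + 5)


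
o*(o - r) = o^2 - o*r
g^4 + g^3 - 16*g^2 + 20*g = g*(g - 2)^2*(g + 5)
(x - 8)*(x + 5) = x^2 - 3*x - 40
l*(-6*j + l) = -6*j*l + l^2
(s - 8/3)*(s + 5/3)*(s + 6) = s^3 + 5*s^2 - 94*s/9 - 80/3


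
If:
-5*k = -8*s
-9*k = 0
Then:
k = 0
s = 0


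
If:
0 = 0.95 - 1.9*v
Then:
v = 0.50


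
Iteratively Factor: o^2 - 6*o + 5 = (o - 5)*(o - 1)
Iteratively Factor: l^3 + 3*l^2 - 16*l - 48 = (l - 4)*(l^2 + 7*l + 12) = (l - 4)*(l + 3)*(l + 4)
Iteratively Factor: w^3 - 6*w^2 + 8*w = (w - 2)*(w^2 - 4*w) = w*(w - 2)*(w - 4)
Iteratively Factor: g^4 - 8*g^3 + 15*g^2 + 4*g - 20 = (g - 2)*(g^3 - 6*g^2 + 3*g + 10) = (g - 2)*(g + 1)*(g^2 - 7*g + 10) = (g - 5)*(g - 2)*(g + 1)*(g - 2)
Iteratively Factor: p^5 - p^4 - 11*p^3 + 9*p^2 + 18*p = (p - 2)*(p^4 + p^3 - 9*p^2 - 9*p) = (p - 2)*(p + 1)*(p^3 - 9*p) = p*(p - 2)*(p + 1)*(p^2 - 9) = p*(p - 2)*(p + 1)*(p + 3)*(p - 3)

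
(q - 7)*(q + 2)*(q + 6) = q^3 + q^2 - 44*q - 84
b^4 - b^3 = b^3*(b - 1)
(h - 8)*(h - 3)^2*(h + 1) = h^4 - 13*h^3 + 43*h^2 - 15*h - 72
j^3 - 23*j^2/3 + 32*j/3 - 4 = (j - 6)*(j - 1)*(j - 2/3)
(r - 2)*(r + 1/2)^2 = r^3 - r^2 - 7*r/4 - 1/2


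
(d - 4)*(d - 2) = d^2 - 6*d + 8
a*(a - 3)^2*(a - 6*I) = a^4 - 6*a^3 - 6*I*a^3 + 9*a^2 + 36*I*a^2 - 54*I*a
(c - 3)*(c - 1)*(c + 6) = c^3 + 2*c^2 - 21*c + 18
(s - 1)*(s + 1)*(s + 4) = s^3 + 4*s^2 - s - 4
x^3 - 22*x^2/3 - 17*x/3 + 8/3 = (x - 8)*(x - 1/3)*(x + 1)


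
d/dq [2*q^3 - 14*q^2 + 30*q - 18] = 6*q^2 - 28*q + 30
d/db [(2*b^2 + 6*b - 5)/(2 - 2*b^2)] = 3*(b^2 - b + 1)/(b^4 - 2*b^2 + 1)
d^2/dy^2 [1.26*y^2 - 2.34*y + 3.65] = 2.52000000000000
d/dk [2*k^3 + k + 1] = 6*k^2 + 1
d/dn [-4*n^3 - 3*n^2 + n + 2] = -12*n^2 - 6*n + 1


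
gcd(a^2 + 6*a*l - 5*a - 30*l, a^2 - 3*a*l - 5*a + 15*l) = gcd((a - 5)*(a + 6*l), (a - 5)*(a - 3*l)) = a - 5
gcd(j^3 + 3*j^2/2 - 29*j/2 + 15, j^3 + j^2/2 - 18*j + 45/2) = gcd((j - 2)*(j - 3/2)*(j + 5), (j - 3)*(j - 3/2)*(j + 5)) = j^2 + 7*j/2 - 15/2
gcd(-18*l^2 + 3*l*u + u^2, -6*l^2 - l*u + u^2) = -3*l + u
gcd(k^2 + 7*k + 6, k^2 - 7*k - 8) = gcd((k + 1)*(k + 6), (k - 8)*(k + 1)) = k + 1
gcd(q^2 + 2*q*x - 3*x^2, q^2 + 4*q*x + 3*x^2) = q + 3*x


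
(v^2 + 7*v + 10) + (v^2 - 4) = 2*v^2 + 7*v + 6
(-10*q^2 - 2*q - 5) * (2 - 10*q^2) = 100*q^4 + 20*q^3 + 30*q^2 - 4*q - 10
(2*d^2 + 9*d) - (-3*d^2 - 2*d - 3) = 5*d^2 + 11*d + 3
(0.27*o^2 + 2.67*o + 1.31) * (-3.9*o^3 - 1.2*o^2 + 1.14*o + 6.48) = -1.053*o^5 - 10.737*o^4 - 8.0052*o^3 + 3.2214*o^2 + 18.795*o + 8.4888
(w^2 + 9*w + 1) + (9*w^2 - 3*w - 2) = 10*w^2 + 6*w - 1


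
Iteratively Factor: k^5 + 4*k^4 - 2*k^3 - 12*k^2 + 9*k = (k + 3)*(k^4 + k^3 - 5*k^2 + 3*k) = (k - 1)*(k + 3)*(k^3 + 2*k^2 - 3*k) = (k - 1)*(k + 3)^2*(k^2 - k) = (k - 1)^2*(k + 3)^2*(k)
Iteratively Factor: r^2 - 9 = (r - 3)*(r + 3)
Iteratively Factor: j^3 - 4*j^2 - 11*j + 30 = (j + 3)*(j^2 - 7*j + 10) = (j - 5)*(j + 3)*(j - 2)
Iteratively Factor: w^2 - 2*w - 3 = (w + 1)*(w - 3)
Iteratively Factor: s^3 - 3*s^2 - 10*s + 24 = (s - 2)*(s^2 - s - 12) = (s - 2)*(s + 3)*(s - 4)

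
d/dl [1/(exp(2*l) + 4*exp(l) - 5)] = 2*(-exp(l) - 2)*exp(l)/(exp(2*l) + 4*exp(l) - 5)^2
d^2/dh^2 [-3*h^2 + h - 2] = -6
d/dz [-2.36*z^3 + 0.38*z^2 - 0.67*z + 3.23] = -7.08*z^2 + 0.76*z - 0.67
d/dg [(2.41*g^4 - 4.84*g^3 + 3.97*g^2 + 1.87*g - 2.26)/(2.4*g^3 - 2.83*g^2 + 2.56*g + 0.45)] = (5.784*g^6 - 13.6406*g^5 + 22.678*g^4 - 29.4188*g^3 + 25.1933*g^2 - 9.2186*g + 6.6271)/(5.76*g^6 - 13.584*g^5 + 20.2969*g^4 - 12.3296*g^3 + 4.0066*g^2 + 2.304*g + 0.2025)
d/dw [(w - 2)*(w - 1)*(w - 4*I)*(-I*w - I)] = -4*I*w^3 + 6*w^2*(-2 + I) + 2*w*(8 + I) + 4 - 2*I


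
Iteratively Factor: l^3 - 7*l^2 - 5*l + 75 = (l - 5)*(l^2 - 2*l - 15) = (l - 5)*(l + 3)*(l - 5)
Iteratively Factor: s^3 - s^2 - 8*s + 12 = (s + 3)*(s^2 - 4*s + 4) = (s - 2)*(s + 3)*(s - 2)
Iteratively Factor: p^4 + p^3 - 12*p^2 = (p + 4)*(p^3 - 3*p^2) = (p - 3)*(p + 4)*(p^2) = p*(p - 3)*(p + 4)*(p)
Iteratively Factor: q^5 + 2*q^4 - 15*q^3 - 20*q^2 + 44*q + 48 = (q + 1)*(q^4 + q^3 - 16*q^2 - 4*q + 48) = (q - 3)*(q + 1)*(q^3 + 4*q^2 - 4*q - 16) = (q - 3)*(q + 1)*(q + 4)*(q^2 - 4) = (q - 3)*(q + 1)*(q + 2)*(q + 4)*(q - 2)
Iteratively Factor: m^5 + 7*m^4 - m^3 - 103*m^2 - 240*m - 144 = (m + 4)*(m^4 + 3*m^3 - 13*m^2 - 51*m - 36) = (m + 1)*(m + 4)*(m^3 + 2*m^2 - 15*m - 36) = (m - 4)*(m + 1)*(m + 4)*(m^2 + 6*m + 9) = (m - 4)*(m + 1)*(m + 3)*(m + 4)*(m + 3)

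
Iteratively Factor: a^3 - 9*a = (a + 3)*(a^2 - 3*a) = a*(a + 3)*(a - 3)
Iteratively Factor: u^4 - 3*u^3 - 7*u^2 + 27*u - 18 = (u - 3)*(u^3 - 7*u + 6) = (u - 3)*(u - 1)*(u^2 + u - 6) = (u - 3)*(u - 1)*(u + 3)*(u - 2)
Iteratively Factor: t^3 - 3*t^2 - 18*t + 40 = (t - 2)*(t^2 - t - 20) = (t - 5)*(t - 2)*(t + 4)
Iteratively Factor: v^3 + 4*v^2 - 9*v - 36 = (v + 4)*(v^2 - 9) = (v + 3)*(v + 4)*(v - 3)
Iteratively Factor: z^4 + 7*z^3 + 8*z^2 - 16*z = (z + 4)*(z^3 + 3*z^2 - 4*z) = (z + 4)^2*(z^2 - z) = z*(z + 4)^2*(z - 1)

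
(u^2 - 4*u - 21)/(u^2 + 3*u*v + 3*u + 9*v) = (u - 7)/(u + 3*v)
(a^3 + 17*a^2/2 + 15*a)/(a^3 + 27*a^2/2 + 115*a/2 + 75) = a/(a + 5)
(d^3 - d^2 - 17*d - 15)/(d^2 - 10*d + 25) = (d^2 + 4*d + 3)/(d - 5)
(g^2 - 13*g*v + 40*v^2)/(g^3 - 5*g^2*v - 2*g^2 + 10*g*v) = (g - 8*v)/(g*(g - 2))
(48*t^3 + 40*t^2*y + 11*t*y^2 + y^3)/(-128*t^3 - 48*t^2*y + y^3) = (3*t + y)/(-8*t + y)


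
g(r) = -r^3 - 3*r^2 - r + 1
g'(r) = -3*r^2 - 6*r - 1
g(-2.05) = -0.94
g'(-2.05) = -1.31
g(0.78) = -2.08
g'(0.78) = -7.51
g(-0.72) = 0.54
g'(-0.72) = 1.76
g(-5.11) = 61.21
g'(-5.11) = -48.68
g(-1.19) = -0.37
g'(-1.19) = 1.89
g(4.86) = -189.51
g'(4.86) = -101.02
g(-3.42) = 9.33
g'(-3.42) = -15.57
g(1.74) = -15.09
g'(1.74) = -20.52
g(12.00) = -2171.00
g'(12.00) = -505.00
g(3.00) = -56.00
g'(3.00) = -46.00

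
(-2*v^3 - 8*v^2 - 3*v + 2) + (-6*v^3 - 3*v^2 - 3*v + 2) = -8*v^3 - 11*v^2 - 6*v + 4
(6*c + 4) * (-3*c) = -18*c^2 - 12*c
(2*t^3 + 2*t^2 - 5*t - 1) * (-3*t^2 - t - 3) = -6*t^5 - 8*t^4 + 7*t^3 + 2*t^2 + 16*t + 3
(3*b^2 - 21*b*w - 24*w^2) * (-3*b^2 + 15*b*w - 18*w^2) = -9*b^4 + 108*b^3*w - 297*b^2*w^2 + 18*b*w^3 + 432*w^4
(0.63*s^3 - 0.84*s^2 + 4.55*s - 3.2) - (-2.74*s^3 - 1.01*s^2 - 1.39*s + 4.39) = 3.37*s^3 + 0.17*s^2 + 5.94*s - 7.59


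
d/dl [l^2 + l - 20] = 2*l + 1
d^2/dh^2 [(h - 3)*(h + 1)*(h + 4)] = 6*h + 4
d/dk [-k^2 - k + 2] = -2*k - 1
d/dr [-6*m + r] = 1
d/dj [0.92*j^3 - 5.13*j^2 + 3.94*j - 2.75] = 2.76*j^2 - 10.26*j + 3.94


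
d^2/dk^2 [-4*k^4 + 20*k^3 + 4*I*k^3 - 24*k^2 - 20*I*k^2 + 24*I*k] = -48*k^2 + 24*k*(5 + I) - 48 - 40*I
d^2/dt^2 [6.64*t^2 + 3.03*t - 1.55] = 13.2800000000000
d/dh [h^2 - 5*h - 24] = 2*h - 5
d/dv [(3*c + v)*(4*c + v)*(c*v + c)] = c*(12*c^2 + 14*c*v + 7*c + 3*v^2 + 2*v)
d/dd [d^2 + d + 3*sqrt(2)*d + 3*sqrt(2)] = 2*d + 1 + 3*sqrt(2)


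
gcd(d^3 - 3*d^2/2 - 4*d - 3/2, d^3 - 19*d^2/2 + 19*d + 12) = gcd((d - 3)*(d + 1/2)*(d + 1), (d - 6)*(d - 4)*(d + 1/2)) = d + 1/2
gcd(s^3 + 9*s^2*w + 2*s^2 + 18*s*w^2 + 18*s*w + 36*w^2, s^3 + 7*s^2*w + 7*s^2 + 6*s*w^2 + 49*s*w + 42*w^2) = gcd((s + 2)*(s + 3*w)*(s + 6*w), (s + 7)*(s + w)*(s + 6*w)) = s + 6*w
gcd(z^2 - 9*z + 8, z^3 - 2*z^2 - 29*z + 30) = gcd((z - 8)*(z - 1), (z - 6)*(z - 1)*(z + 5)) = z - 1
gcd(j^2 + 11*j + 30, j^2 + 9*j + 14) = 1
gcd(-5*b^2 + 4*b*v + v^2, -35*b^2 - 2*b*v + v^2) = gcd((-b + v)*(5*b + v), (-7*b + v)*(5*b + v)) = 5*b + v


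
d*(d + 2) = d^2 + 2*d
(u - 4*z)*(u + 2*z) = u^2 - 2*u*z - 8*z^2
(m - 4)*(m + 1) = m^2 - 3*m - 4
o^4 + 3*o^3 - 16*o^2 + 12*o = o*(o - 2)*(o - 1)*(o + 6)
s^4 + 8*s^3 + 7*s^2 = s^2*(s + 1)*(s + 7)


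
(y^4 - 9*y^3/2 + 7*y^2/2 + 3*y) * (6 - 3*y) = -3*y^5 + 39*y^4/2 - 75*y^3/2 + 12*y^2 + 18*y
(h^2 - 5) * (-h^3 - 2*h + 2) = -h^5 + 3*h^3 + 2*h^2 + 10*h - 10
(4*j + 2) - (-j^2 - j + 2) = j^2 + 5*j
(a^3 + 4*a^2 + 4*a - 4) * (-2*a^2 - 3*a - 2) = -2*a^5 - 11*a^4 - 22*a^3 - 12*a^2 + 4*a + 8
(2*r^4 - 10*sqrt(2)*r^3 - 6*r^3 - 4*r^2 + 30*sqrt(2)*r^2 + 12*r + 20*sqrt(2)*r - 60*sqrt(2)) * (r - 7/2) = 2*r^5 - 10*sqrt(2)*r^4 - 13*r^4 + 17*r^3 + 65*sqrt(2)*r^3 - 85*sqrt(2)*r^2 + 26*r^2 - 130*sqrt(2)*r - 42*r + 210*sqrt(2)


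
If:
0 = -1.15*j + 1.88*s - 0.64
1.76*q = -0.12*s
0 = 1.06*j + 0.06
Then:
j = -0.06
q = -0.02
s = 0.31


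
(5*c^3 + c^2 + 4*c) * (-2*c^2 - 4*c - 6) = -10*c^5 - 22*c^4 - 42*c^3 - 22*c^2 - 24*c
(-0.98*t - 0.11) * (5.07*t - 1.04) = -4.9686*t^2 + 0.4615*t + 0.1144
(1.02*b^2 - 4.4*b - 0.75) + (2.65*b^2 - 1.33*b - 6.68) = 3.67*b^2 - 5.73*b - 7.43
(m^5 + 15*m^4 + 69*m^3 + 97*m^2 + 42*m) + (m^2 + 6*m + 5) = m^5 + 15*m^4 + 69*m^3 + 98*m^2 + 48*m + 5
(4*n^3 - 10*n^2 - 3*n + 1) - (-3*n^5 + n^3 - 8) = 3*n^5 + 3*n^3 - 10*n^2 - 3*n + 9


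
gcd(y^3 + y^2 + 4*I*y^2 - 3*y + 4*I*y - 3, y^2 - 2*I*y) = 1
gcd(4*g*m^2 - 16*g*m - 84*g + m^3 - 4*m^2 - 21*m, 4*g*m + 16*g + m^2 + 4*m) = 4*g + m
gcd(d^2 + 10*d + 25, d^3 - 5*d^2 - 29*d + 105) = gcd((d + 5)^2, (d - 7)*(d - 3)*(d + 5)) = d + 5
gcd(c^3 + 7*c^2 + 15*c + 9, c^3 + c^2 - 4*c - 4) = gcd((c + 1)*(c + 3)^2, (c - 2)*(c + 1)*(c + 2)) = c + 1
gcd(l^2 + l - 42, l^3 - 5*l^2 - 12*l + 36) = l - 6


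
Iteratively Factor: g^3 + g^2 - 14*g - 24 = (g + 3)*(g^2 - 2*g - 8) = (g - 4)*(g + 3)*(g + 2)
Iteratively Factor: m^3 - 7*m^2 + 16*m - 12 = (m - 2)*(m^2 - 5*m + 6) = (m - 3)*(m - 2)*(m - 2)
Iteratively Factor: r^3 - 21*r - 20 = (r - 5)*(r^2 + 5*r + 4) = (r - 5)*(r + 1)*(r + 4)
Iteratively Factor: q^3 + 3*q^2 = (q)*(q^2 + 3*q) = q*(q + 3)*(q)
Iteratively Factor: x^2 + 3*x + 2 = (x + 2)*(x + 1)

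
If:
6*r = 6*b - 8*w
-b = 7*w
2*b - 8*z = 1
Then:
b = 4*z + 1/2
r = 100*z/21 + 25/42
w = -4*z/7 - 1/14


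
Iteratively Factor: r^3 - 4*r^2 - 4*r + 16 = (r - 2)*(r^2 - 2*r - 8) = (r - 4)*(r - 2)*(r + 2)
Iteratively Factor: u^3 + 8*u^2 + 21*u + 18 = (u + 3)*(u^2 + 5*u + 6) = (u + 2)*(u + 3)*(u + 3)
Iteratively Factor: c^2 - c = (c - 1)*(c)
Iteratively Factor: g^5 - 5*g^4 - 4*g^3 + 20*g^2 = (g + 2)*(g^4 - 7*g^3 + 10*g^2) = g*(g + 2)*(g^3 - 7*g^2 + 10*g) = g*(g - 2)*(g + 2)*(g^2 - 5*g) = g*(g - 5)*(g - 2)*(g + 2)*(g)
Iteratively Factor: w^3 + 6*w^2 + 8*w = (w + 4)*(w^2 + 2*w) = w*(w + 4)*(w + 2)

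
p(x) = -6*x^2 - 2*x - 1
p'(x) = -12*x - 2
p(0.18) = -1.55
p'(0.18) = -4.16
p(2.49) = -43.18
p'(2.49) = -31.88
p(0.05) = -1.12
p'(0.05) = -2.60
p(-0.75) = -2.88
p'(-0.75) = 7.00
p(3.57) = -84.61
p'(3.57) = -44.84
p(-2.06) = -22.34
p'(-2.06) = 22.72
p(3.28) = -72.11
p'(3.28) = -41.36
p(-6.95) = -276.92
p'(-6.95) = 81.40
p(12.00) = -889.00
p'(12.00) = -146.00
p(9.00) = -505.00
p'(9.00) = -110.00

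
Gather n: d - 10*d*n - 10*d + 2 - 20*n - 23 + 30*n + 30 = -9*d + n*(10 - 10*d) + 9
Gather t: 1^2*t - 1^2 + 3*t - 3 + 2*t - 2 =6*t - 6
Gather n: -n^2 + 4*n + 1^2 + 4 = -n^2 + 4*n + 5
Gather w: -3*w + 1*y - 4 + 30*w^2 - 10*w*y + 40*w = 30*w^2 + w*(37 - 10*y) + y - 4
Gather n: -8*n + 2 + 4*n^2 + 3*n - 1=4*n^2 - 5*n + 1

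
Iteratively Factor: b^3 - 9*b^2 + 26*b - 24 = (b - 2)*(b^2 - 7*b + 12) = (b - 4)*(b - 2)*(b - 3)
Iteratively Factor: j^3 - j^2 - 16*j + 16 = (j + 4)*(j^2 - 5*j + 4) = (j - 4)*(j + 4)*(j - 1)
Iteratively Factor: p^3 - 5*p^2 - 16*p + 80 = (p - 5)*(p^2 - 16) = (p - 5)*(p - 4)*(p + 4)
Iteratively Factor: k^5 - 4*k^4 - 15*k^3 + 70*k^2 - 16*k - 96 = (k - 2)*(k^4 - 2*k^3 - 19*k^2 + 32*k + 48) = (k - 2)*(k + 4)*(k^3 - 6*k^2 + 5*k + 12) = (k - 2)*(k + 1)*(k + 4)*(k^2 - 7*k + 12) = (k - 3)*(k - 2)*(k + 1)*(k + 4)*(k - 4)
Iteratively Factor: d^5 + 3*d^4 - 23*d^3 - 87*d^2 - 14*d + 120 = (d - 5)*(d^4 + 8*d^3 + 17*d^2 - 2*d - 24) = (d - 5)*(d + 4)*(d^3 + 4*d^2 + d - 6) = (d - 5)*(d - 1)*(d + 4)*(d^2 + 5*d + 6) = (d - 5)*(d - 1)*(d + 3)*(d + 4)*(d + 2)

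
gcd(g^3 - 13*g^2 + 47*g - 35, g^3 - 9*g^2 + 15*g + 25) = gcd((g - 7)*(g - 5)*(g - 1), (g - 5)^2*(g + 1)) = g - 5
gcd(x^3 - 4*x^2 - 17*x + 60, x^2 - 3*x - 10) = x - 5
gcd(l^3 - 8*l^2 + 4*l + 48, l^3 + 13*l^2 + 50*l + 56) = l + 2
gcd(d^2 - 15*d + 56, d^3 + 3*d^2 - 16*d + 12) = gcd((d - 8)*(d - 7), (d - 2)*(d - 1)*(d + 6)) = 1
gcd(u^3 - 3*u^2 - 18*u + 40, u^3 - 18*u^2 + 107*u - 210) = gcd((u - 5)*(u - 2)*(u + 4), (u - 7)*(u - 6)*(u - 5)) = u - 5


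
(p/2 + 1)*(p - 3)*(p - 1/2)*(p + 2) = p^4/2 + p^3/4 - 17*p^2/4 - 4*p + 3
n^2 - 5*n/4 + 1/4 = (n - 1)*(n - 1/4)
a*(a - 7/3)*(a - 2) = a^3 - 13*a^2/3 + 14*a/3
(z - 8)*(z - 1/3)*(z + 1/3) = z^3 - 8*z^2 - z/9 + 8/9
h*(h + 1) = h^2 + h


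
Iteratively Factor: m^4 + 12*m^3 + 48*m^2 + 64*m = (m + 4)*(m^3 + 8*m^2 + 16*m) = (m + 4)^2*(m^2 + 4*m) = m*(m + 4)^2*(m + 4)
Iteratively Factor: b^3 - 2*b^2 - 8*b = (b + 2)*(b^2 - 4*b) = b*(b + 2)*(b - 4)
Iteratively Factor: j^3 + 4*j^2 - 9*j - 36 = (j - 3)*(j^2 + 7*j + 12) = (j - 3)*(j + 3)*(j + 4)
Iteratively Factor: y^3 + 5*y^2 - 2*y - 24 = (y - 2)*(y^2 + 7*y + 12) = (y - 2)*(y + 3)*(y + 4)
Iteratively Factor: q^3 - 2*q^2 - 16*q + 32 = (q - 2)*(q^2 - 16) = (q - 4)*(q - 2)*(q + 4)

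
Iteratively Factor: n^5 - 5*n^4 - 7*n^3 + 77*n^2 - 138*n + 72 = (n - 3)*(n^4 - 2*n^3 - 13*n^2 + 38*n - 24) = (n - 3)*(n - 1)*(n^3 - n^2 - 14*n + 24) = (n - 3)*(n - 1)*(n + 4)*(n^2 - 5*n + 6) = (n - 3)*(n - 2)*(n - 1)*(n + 4)*(n - 3)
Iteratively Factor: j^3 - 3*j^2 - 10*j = (j)*(j^2 - 3*j - 10) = j*(j - 5)*(j + 2)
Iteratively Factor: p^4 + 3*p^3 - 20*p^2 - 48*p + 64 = (p + 4)*(p^3 - p^2 - 16*p + 16) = (p - 4)*(p + 4)*(p^2 + 3*p - 4) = (p - 4)*(p - 1)*(p + 4)*(p + 4)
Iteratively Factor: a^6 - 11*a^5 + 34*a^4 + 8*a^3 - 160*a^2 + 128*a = (a + 2)*(a^5 - 13*a^4 + 60*a^3 - 112*a^2 + 64*a) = (a - 4)*(a + 2)*(a^4 - 9*a^3 + 24*a^2 - 16*a) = a*(a - 4)*(a + 2)*(a^3 - 9*a^2 + 24*a - 16) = a*(a - 4)*(a - 1)*(a + 2)*(a^2 - 8*a + 16) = a*(a - 4)^2*(a - 1)*(a + 2)*(a - 4)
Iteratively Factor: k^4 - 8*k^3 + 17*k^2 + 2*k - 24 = (k - 4)*(k^3 - 4*k^2 + k + 6) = (k - 4)*(k + 1)*(k^2 - 5*k + 6) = (k - 4)*(k - 2)*(k + 1)*(k - 3)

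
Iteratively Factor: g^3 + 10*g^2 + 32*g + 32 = (g + 4)*(g^2 + 6*g + 8) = (g + 4)^2*(g + 2)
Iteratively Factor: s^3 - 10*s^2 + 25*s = (s)*(s^2 - 10*s + 25) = s*(s - 5)*(s - 5)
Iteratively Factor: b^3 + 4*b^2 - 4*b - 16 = (b - 2)*(b^2 + 6*b + 8) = (b - 2)*(b + 4)*(b + 2)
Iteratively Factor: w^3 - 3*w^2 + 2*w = (w - 1)*(w^2 - 2*w) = w*(w - 1)*(w - 2)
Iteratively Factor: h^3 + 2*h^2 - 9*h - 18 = (h - 3)*(h^2 + 5*h + 6) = (h - 3)*(h + 2)*(h + 3)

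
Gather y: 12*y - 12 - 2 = 12*y - 14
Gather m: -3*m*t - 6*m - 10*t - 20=m*(-3*t - 6) - 10*t - 20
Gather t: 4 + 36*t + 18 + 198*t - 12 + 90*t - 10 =324*t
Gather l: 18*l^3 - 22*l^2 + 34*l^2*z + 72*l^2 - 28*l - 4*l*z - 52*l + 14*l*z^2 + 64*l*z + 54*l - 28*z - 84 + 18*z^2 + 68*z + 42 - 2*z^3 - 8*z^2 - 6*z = 18*l^3 + l^2*(34*z + 50) + l*(14*z^2 + 60*z - 26) - 2*z^3 + 10*z^2 + 34*z - 42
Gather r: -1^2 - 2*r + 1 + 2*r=0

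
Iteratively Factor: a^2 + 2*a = (a)*(a + 2)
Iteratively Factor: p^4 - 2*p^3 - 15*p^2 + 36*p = (p - 3)*(p^3 + p^2 - 12*p) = (p - 3)^2*(p^2 + 4*p) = p*(p - 3)^2*(p + 4)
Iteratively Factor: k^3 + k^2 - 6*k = (k - 2)*(k^2 + 3*k) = k*(k - 2)*(k + 3)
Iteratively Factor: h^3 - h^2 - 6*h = (h)*(h^2 - h - 6) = h*(h - 3)*(h + 2)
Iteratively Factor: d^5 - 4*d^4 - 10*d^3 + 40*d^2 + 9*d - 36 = (d + 1)*(d^4 - 5*d^3 - 5*d^2 + 45*d - 36) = (d - 3)*(d + 1)*(d^3 - 2*d^2 - 11*d + 12) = (d - 4)*(d - 3)*(d + 1)*(d^2 + 2*d - 3) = (d - 4)*(d - 3)*(d - 1)*(d + 1)*(d + 3)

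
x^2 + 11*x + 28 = (x + 4)*(x + 7)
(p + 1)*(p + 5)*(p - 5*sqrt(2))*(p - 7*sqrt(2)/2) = p^4 - 17*sqrt(2)*p^3/2 + 6*p^3 - 51*sqrt(2)*p^2 + 40*p^2 - 85*sqrt(2)*p/2 + 210*p + 175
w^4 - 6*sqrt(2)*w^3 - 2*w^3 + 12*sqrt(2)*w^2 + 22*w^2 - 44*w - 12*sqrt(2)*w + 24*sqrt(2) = (w - 2)*(w - 3*sqrt(2))*(w - 2*sqrt(2))*(w - sqrt(2))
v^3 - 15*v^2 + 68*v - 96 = (v - 8)*(v - 4)*(v - 3)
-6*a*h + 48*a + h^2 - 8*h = (-6*a + h)*(h - 8)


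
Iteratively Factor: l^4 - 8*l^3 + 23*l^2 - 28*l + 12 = (l - 1)*(l^3 - 7*l^2 + 16*l - 12) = (l - 3)*(l - 1)*(l^2 - 4*l + 4) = (l - 3)*(l - 2)*(l - 1)*(l - 2)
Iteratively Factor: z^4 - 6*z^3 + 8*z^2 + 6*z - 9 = (z - 1)*(z^3 - 5*z^2 + 3*z + 9) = (z - 1)*(z + 1)*(z^2 - 6*z + 9) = (z - 3)*(z - 1)*(z + 1)*(z - 3)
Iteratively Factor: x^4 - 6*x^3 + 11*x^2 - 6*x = (x - 3)*(x^3 - 3*x^2 + 2*x) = (x - 3)*(x - 1)*(x^2 - 2*x) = (x - 3)*(x - 2)*(x - 1)*(x)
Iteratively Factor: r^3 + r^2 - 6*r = (r)*(r^2 + r - 6) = r*(r + 3)*(r - 2)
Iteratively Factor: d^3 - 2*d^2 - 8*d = (d + 2)*(d^2 - 4*d) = d*(d + 2)*(d - 4)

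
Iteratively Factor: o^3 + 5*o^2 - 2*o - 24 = (o + 3)*(o^2 + 2*o - 8) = (o - 2)*(o + 3)*(o + 4)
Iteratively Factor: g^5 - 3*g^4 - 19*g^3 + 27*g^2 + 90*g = (g)*(g^4 - 3*g^3 - 19*g^2 + 27*g + 90) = g*(g - 3)*(g^3 - 19*g - 30) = g*(g - 3)*(g + 3)*(g^2 - 3*g - 10) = g*(g - 3)*(g + 2)*(g + 3)*(g - 5)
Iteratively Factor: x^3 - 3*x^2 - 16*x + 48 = (x - 4)*(x^2 + x - 12) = (x - 4)*(x - 3)*(x + 4)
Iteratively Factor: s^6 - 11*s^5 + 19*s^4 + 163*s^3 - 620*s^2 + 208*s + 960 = (s - 3)*(s^5 - 8*s^4 - 5*s^3 + 148*s^2 - 176*s - 320) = (s - 4)*(s - 3)*(s^4 - 4*s^3 - 21*s^2 + 64*s + 80) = (s - 4)*(s - 3)*(s + 4)*(s^3 - 8*s^2 + 11*s + 20) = (s - 4)^2*(s - 3)*(s + 4)*(s^2 - 4*s - 5) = (s - 4)^2*(s - 3)*(s + 1)*(s + 4)*(s - 5)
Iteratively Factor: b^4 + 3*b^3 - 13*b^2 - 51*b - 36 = (b + 1)*(b^3 + 2*b^2 - 15*b - 36) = (b + 1)*(b + 3)*(b^2 - b - 12) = (b + 1)*(b + 3)^2*(b - 4)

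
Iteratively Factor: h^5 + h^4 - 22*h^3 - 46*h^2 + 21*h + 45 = (h + 3)*(h^4 - 2*h^3 - 16*h^2 + 2*h + 15) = (h - 5)*(h + 3)*(h^3 + 3*h^2 - h - 3) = (h - 5)*(h + 1)*(h + 3)*(h^2 + 2*h - 3) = (h - 5)*(h + 1)*(h + 3)^2*(h - 1)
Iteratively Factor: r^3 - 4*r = (r)*(r^2 - 4) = r*(r - 2)*(r + 2)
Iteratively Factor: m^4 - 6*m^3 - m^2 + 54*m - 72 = (m - 4)*(m^3 - 2*m^2 - 9*m + 18) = (m - 4)*(m + 3)*(m^2 - 5*m + 6) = (m - 4)*(m - 3)*(m + 3)*(m - 2)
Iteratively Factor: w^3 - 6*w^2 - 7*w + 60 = (w - 4)*(w^2 - 2*w - 15) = (w - 4)*(w + 3)*(w - 5)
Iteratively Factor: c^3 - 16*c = (c)*(c^2 - 16) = c*(c + 4)*(c - 4)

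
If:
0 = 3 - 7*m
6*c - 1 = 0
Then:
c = 1/6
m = 3/7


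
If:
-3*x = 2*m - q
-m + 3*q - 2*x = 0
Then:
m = -7*x/5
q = x/5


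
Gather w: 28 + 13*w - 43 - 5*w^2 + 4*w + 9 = -5*w^2 + 17*w - 6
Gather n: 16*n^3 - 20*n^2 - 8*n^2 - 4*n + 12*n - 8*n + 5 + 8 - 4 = 16*n^3 - 28*n^2 + 9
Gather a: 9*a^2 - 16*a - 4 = 9*a^2 - 16*a - 4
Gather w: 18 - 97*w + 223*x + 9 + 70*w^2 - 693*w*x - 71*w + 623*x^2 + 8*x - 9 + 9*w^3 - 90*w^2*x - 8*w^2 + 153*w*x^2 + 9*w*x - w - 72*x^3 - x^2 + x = 9*w^3 + w^2*(62 - 90*x) + w*(153*x^2 - 684*x - 169) - 72*x^3 + 622*x^2 + 232*x + 18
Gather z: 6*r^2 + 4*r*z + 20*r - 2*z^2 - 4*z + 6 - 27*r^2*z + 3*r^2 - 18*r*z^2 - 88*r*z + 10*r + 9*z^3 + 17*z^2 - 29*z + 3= 9*r^2 + 30*r + 9*z^3 + z^2*(15 - 18*r) + z*(-27*r^2 - 84*r - 33) + 9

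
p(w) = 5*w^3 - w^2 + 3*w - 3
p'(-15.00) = 3408.00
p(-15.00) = -17148.00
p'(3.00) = 132.00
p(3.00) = 132.00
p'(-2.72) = 119.42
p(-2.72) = -119.18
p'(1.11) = 19.26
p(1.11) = 5.94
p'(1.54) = 35.49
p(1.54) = 17.51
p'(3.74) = 205.33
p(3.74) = 255.80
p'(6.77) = 676.95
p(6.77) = 1522.92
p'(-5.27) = 430.13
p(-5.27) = -778.40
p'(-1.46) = 37.89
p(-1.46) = -25.07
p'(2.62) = 100.73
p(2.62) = 87.92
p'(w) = 15*w^2 - 2*w + 3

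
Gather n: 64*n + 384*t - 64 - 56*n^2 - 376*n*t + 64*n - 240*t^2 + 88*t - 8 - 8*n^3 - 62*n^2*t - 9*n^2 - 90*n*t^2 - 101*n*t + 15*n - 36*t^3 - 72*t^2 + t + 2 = -8*n^3 + n^2*(-62*t - 65) + n*(-90*t^2 - 477*t + 143) - 36*t^3 - 312*t^2 + 473*t - 70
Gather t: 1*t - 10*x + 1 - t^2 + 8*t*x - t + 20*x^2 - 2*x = -t^2 + 8*t*x + 20*x^2 - 12*x + 1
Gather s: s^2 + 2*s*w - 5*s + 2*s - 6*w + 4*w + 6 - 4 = s^2 + s*(2*w - 3) - 2*w + 2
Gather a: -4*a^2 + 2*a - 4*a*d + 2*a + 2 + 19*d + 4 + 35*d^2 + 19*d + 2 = -4*a^2 + a*(4 - 4*d) + 35*d^2 + 38*d + 8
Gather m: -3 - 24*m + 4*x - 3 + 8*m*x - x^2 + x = m*(8*x - 24) - x^2 + 5*x - 6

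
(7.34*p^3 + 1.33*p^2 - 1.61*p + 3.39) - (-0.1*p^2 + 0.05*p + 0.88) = 7.34*p^3 + 1.43*p^2 - 1.66*p + 2.51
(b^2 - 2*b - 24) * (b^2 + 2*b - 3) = b^4 - 31*b^2 - 42*b + 72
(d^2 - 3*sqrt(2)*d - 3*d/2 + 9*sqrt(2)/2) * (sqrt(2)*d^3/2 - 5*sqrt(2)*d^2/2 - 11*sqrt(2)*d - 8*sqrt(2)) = sqrt(2)*d^5/2 - 13*sqrt(2)*d^4/4 - 3*d^4 - 29*sqrt(2)*d^3/4 + 39*d^3/2 + 17*sqrt(2)*d^2/2 + 87*d^2/2 - 51*d + 12*sqrt(2)*d - 72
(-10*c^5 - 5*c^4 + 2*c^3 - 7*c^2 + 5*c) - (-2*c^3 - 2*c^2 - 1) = -10*c^5 - 5*c^4 + 4*c^3 - 5*c^2 + 5*c + 1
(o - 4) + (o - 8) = 2*o - 12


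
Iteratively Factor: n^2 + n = (n)*(n + 1)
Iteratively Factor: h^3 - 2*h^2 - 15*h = (h + 3)*(h^2 - 5*h) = (h - 5)*(h + 3)*(h)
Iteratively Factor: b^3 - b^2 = (b)*(b^2 - b) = b^2*(b - 1)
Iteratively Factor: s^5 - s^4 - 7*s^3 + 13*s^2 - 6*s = (s)*(s^4 - s^3 - 7*s^2 + 13*s - 6) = s*(s - 1)*(s^3 - 7*s + 6) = s*(s - 1)^2*(s^2 + s - 6) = s*(s - 1)^2*(s + 3)*(s - 2)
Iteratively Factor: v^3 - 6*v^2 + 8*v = (v - 4)*(v^2 - 2*v) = (v - 4)*(v - 2)*(v)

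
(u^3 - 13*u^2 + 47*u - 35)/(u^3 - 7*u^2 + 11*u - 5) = (u - 7)/(u - 1)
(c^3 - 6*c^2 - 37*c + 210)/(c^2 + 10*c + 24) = (c^2 - 12*c + 35)/(c + 4)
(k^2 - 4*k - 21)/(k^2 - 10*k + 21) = (k + 3)/(k - 3)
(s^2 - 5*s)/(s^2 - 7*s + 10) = s/(s - 2)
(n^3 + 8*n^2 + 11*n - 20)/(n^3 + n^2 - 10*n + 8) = (n + 5)/(n - 2)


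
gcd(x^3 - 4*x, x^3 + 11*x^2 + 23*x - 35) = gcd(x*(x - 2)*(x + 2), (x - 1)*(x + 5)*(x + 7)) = 1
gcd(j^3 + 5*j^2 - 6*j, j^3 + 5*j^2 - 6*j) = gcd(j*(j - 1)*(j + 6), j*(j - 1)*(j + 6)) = j^3 + 5*j^2 - 6*j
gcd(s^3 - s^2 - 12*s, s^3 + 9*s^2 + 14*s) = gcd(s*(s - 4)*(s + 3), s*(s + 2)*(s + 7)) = s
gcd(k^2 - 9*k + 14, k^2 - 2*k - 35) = k - 7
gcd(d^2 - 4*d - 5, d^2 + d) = d + 1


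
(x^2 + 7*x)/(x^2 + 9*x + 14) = x/(x + 2)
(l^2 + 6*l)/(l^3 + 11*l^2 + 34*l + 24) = l/(l^2 + 5*l + 4)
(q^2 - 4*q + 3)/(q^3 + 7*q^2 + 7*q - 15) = (q - 3)/(q^2 + 8*q + 15)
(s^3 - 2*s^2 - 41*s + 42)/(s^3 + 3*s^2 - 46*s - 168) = (s - 1)/(s + 4)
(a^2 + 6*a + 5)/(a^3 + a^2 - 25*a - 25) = 1/(a - 5)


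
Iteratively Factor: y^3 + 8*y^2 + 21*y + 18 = (y + 2)*(y^2 + 6*y + 9) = (y + 2)*(y + 3)*(y + 3)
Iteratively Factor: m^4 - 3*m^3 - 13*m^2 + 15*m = (m)*(m^3 - 3*m^2 - 13*m + 15) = m*(m - 5)*(m^2 + 2*m - 3) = m*(m - 5)*(m + 3)*(m - 1)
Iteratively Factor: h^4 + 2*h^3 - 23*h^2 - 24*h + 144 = (h - 3)*(h^3 + 5*h^2 - 8*h - 48) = (h - 3)*(h + 4)*(h^2 + h - 12) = (h - 3)^2*(h + 4)*(h + 4)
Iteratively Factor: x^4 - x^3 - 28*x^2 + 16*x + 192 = (x - 4)*(x^3 + 3*x^2 - 16*x - 48) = (x - 4)*(x + 4)*(x^2 - x - 12) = (x - 4)*(x + 3)*(x + 4)*(x - 4)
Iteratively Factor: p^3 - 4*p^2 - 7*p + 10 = (p - 5)*(p^2 + p - 2) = (p - 5)*(p - 1)*(p + 2)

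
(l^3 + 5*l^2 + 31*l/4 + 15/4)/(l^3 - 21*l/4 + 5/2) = (2*l^2 + 5*l + 3)/(2*l^2 - 5*l + 2)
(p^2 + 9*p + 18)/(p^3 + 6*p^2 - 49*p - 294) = (p + 3)/(p^2 - 49)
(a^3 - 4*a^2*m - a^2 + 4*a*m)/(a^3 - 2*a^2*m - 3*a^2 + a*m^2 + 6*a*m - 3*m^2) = a*(a^2 - 4*a*m - a + 4*m)/(a^3 - 2*a^2*m - 3*a^2 + a*m^2 + 6*a*m - 3*m^2)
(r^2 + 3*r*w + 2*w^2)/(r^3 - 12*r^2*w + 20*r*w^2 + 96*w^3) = (r + w)/(r^2 - 14*r*w + 48*w^2)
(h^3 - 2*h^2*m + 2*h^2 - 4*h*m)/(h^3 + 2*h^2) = (h - 2*m)/h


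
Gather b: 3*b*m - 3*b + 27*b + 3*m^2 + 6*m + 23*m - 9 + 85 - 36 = b*(3*m + 24) + 3*m^2 + 29*m + 40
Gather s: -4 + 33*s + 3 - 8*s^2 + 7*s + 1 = -8*s^2 + 40*s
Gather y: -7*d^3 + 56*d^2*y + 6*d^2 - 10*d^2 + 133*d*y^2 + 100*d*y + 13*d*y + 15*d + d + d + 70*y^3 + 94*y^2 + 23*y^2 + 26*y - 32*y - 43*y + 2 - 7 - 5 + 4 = -7*d^3 - 4*d^2 + 17*d + 70*y^3 + y^2*(133*d + 117) + y*(56*d^2 + 113*d - 49) - 6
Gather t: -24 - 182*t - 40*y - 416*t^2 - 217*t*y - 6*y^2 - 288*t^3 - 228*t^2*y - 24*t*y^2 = -288*t^3 + t^2*(-228*y - 416) + t*(-24*y^2 - 217*y - 182) - 6*y^2 - 40*y - 24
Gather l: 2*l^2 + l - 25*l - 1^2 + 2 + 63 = 2*l^2 - 24*l + 64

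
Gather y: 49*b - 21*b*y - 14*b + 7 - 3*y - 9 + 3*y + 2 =-21*b*y + 35*b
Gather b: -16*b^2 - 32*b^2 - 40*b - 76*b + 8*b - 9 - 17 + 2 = -48*b^2 - 108*b - 24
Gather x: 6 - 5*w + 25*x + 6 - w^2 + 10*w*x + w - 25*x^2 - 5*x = -w^2 - 4*w - 25*x^2 + x*(10*w + 20) + 12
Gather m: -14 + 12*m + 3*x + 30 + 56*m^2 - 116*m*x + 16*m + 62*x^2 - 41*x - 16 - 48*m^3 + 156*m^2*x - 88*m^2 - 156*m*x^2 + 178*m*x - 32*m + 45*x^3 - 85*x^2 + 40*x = -48*m^3 + m^2*(156*x - 32) + m*(-156*x^2 + 62*x - 4) + 45*x^3 - 23*x^2 + 2*x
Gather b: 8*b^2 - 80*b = 8*b^2 - 80*b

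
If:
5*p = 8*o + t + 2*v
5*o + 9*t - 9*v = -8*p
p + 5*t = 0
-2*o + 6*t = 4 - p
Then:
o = -344/213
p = -820/213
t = 164/213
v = -252/71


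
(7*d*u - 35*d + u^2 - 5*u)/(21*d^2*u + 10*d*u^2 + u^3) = (u - 5)/(u*(3*d + u))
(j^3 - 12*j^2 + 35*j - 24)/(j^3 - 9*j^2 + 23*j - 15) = (j - 8)/(j - 5)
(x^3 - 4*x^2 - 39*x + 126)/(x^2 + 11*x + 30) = (x^2 - 10*x + 21)/(x + 5)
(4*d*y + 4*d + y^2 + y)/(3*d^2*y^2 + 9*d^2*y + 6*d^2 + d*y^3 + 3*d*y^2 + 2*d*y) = (4*d + y)/(d*(3*d*y + 6*d + y^2 + 2*y))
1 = 1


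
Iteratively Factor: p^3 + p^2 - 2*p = (p - 1)*(p^2 + 2*p) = (p - 1)*(p + 2)*(p)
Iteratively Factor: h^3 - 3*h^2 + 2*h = (h - 1)*(h^2 - 2*h) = h*(h - 1)*(h - 2)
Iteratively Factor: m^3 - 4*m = (m)*(m^2 - 4) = m*(m + 2)*(m - 2)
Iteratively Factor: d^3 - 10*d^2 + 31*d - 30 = (d - 3)*(d^2 - 7*d + 10) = (d - 5)*(d - 3)*(d - 2)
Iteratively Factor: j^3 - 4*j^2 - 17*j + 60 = (j - 3)*(j^2 - j - 20) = (j - 5)*(j - 3)*(j + 4)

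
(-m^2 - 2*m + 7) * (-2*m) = 2*m^3 + 4*m^2 - 14*m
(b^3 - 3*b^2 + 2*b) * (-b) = -b^4 + 3*b^3 - 2*b^2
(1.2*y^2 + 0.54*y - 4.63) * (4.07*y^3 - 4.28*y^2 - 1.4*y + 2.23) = 4.884*y^5 - 2.9382*y^4 - 22.8353*y^3 + 21.7364*y^2 + 7.6862*y - 10.3249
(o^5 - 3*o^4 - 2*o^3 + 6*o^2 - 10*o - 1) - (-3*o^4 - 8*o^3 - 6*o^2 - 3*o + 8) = o^5 + 6*o^3 + 12*o^2 - 7*o - 9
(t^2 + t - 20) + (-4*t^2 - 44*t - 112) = -3*t^2 - 43*t - 132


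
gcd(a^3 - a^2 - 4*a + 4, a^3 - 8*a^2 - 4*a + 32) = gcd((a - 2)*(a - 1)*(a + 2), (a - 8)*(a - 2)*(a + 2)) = a^2 - 4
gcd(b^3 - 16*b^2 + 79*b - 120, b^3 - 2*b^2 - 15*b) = b - 5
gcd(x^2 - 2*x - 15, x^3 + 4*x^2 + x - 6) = x + 3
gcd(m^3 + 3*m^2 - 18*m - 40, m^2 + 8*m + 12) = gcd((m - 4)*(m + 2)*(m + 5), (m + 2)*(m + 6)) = m + 2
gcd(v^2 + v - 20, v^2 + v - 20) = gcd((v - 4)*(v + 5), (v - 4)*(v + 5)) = v^2 + v - 20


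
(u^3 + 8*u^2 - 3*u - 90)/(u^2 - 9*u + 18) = (u^2 + 11*u + 30)/(u - 6)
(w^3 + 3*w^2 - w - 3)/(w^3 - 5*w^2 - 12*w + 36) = (w^2 - 1)/(w^2 - 8*w + 12)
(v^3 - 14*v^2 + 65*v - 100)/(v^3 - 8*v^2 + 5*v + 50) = (v - 4)/(v + 2)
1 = 1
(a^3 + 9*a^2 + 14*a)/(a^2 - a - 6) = a*(a + 7)/(a - 3)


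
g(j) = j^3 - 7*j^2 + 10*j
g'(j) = 3*j^2 - 14*j + 10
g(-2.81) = -105.56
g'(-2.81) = 73.03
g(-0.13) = -1.42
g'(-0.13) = 11.87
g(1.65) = 1.93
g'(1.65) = -4.93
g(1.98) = 0.12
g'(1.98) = -5.96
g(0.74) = 3.97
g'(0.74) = 1.28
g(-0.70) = -10.77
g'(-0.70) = 21.27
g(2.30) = -1.86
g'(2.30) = -6.33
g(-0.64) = -9.53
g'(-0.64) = 20.19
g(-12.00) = -2856.00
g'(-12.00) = 610.00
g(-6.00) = -528.00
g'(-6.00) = 202.00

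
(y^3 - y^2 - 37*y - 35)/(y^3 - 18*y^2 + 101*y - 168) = (y^2 + 6*y + 5)/(y^2 - 11*y + 24)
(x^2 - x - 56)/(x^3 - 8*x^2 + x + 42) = (x^2 - x - 56)/(x^3 - 8*x^2 + x + 42)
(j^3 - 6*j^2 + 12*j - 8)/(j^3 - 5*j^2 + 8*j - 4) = (j - 2)/(j - 1)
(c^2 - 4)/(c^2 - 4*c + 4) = (c + 2)/(c - 2)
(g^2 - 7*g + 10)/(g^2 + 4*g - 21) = (g^2 - 7*g + 10)/(g^2 + 4*g - 21)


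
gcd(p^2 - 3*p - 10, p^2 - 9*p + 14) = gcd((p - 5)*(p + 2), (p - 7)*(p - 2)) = 1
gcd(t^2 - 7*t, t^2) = t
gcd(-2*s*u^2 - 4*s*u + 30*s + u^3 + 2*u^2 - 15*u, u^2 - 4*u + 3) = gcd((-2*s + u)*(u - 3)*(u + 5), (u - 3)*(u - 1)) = u - 3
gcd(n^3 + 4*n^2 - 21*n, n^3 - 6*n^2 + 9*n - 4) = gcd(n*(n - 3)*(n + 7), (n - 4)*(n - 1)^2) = 1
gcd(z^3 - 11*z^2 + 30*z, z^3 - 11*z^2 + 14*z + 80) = z - 5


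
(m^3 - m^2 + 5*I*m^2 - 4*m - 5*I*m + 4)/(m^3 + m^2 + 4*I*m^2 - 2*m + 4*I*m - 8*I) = (m + I)/(m + 2)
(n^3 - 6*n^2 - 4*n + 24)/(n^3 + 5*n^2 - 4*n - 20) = (n - 6)/(n + 5)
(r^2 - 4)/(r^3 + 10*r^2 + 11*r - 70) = (r + 2)/(r^2 + 12*r + 35)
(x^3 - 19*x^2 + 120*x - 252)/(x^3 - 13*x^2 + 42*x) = (x - 6)/x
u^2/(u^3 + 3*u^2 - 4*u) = u/(u^2 + 3*u - 4)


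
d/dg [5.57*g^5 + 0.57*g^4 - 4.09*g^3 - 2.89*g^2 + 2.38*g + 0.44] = 27.85*g^4 + 2.28*g^3 - 12.27*g^2 - 5.78*g + 2.38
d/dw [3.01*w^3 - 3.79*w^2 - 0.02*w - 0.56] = 9.03*w^2 - 7.58*w - 0.02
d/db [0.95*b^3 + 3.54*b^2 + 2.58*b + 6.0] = 2.85*b^2 + 7.08*b + 2.58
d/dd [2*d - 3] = 2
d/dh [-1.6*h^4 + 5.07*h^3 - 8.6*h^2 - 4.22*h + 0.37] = -6.4*h^3 + 15.21*h^2 - 17.2*h - 4.22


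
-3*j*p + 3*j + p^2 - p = (-3*j + p)*(p - 1)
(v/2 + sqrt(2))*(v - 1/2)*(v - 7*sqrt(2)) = v^3/2 - 5*sqrt(2)*v^2/2 - v^2/4 - 14*v + 5*sqrt(2)*v/4 + 7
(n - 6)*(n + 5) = n^2 - n - 30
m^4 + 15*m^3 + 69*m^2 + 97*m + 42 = (m + 1)^2*(m + 6)*(m + 7)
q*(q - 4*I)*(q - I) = q^3 - 5*I*q^2 - 4*q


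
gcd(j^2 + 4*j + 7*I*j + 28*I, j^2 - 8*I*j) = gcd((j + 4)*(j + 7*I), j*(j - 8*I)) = 1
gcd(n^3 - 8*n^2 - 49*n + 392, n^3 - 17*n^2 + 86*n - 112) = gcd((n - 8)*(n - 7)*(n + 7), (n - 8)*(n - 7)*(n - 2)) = n^2 - 15*n + 56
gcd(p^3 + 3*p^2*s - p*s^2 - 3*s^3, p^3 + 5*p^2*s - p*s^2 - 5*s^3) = p^2 - s^2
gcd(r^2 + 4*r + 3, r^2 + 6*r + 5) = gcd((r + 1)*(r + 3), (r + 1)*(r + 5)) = r + 1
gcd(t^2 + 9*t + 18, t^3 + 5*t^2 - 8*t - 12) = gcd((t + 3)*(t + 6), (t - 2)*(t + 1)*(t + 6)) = t + 6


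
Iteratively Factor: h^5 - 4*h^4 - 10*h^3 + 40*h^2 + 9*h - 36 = (h - 4)*(h^4 - 10*h^2 + 9) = (h - 4)*(h - 3)*(h^3 + 3*h^2 - h - 3) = (h - 4)*(h - 3)*(h - 1)*(h^2 + 4*h + 3) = (h - 4)*(h - 3)*(h - 1)*(h + 1)*(h + 3)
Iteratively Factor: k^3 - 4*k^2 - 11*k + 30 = (k - 2)*(k^2 - 2*k - 15) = (k - 2)*(k + 3)*(k - 5)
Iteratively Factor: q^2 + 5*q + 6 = (q + 2)*(q + 3)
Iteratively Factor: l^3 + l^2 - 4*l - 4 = (l + 2)*(l^2 - l - 2) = (l + 1)*(l + 2)*(l - 2)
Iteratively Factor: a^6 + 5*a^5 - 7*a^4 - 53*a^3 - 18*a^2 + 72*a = (a)*(a^5 + 5*a^4 - 7*a^3 - 53*a^2 - 18*a + 72) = a*(a - 3)*(a^4 + 8*a^3 + 17*a^2 - 2*a - 24) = a*(a - 3)*(a - 1)*(a^3 + 9*a^2 + 26*a + 24) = a*(a - 3)*(a - 1)*(a + 4)*(a^2 + 5*a + 6) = a*(a - 3)*(a - 1)*(a + 2)*(a + 4)*(a + 3)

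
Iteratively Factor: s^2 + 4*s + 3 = (s + 3)*(s + 1)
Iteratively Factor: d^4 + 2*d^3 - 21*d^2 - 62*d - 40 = (d + 1)*(d^3 + d^2 - 22*d - 40) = (d + 1)*(d + 4)*(d^2 - 3*d - 10) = (d - 5)*(d + 1)*(d + 4)*(d + 2)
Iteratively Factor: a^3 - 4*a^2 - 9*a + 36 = (a + 3)*(a^2 - 7*a + 12) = (a - 3)*(a + 3)*(a - 4)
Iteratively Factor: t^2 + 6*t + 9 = (t + 3)*(t + 3)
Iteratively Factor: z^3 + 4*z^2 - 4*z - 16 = (z - 2)*(z^2 + 6*z + 8) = (z - 2)*(z + 2)*(z + 4)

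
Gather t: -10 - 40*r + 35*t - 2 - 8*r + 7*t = -48*r + 42*t - 12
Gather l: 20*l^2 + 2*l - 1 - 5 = 20*l^2 + 2*l - 6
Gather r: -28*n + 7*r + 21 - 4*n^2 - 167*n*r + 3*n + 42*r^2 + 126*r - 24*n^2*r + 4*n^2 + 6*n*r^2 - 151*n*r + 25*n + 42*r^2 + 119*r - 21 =r^2*(6*n + 84) + r*(-24*n^2 - 318*n + 252)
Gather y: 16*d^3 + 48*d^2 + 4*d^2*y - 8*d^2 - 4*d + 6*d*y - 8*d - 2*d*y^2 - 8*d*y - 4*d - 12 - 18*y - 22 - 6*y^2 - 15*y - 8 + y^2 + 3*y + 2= 16*d^3 + 40*d^2 - 16*d + y^2*(-2*d - 5) + y*(4*d^2 - 2*d - 30) - 40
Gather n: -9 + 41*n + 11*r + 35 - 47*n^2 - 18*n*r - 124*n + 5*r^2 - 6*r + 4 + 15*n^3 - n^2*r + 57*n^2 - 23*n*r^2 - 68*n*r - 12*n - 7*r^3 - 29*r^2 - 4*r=15*n^3 + n^2*(10 - r) + n*(-23*r^2 - 86*r - 95) - 7*r^3 - 24*r^2 + r + 30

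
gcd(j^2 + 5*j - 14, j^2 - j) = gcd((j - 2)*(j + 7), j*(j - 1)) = 1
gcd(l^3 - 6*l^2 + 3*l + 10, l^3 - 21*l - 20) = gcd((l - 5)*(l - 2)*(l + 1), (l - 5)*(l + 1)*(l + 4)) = l^2 - 4*l - 5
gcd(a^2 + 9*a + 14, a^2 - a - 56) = a + 7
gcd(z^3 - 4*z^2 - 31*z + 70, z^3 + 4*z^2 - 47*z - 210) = z^2 - 2*z - 35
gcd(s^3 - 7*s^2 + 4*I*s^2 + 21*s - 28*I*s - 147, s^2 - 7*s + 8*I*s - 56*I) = s - 7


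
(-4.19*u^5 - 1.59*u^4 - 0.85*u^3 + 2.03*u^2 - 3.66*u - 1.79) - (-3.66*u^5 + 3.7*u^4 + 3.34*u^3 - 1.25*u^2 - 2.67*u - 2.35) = -0.53*u^5 - 5.29*u^4 - 4.19*u^3 + 3.28*u^2 - 0.99*u + 0.56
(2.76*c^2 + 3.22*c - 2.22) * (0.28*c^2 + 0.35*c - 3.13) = 0.7728*c^4 + 1.8676*c^3 - 8.1334*c^2 - 10.8556*c + 6.9486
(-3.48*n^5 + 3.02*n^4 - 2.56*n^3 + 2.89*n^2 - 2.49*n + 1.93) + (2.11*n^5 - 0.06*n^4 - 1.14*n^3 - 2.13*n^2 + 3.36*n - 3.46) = -1.37*n^5 + 2.96*n^4 - 3.7*n^3 + 0.76*n^2 + 0.87*n - 1.53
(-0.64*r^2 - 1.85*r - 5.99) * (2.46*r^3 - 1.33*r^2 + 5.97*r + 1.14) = -1.5744*r^5 - 3.6998*r^4 - 16.0957*r^3 - 3.8074*r^2 - 37.8693*r - 6.8286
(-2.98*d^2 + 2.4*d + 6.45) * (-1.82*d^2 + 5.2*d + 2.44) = 5.4236*d^4 - 19.864*d^3 - 6.5302*d^2 + 39.396*d + 15.738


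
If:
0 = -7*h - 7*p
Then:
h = -p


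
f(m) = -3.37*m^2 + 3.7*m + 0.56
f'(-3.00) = 23.92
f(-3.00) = -40.87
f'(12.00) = -77.18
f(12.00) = -440.32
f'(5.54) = -33.64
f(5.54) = -82.37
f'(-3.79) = 29.24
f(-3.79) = -61.87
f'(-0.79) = 9.02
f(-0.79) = -4.47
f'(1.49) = -6.34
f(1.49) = -1.41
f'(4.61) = -27.37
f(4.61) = -54.00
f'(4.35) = -25.62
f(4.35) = -47.11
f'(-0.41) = 6.46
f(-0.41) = -1.52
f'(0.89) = -2.30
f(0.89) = 1.18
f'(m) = 3.7 - 6.74*m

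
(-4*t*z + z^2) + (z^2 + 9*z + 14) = -4*t*z + 2*z^2 + 9*z + 14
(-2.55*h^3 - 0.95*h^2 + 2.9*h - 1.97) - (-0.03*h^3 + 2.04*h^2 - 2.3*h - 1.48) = -2.52*h^3 - 2.99*h^2 + 5.2*h - 0.49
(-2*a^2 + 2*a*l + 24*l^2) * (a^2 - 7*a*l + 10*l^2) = -2*a^4 + 16*a^3*l - 10*a^2*l^2 - 148*a*l^3 + 240*l^4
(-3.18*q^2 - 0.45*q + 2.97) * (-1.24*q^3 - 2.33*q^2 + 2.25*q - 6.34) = 3.9432*q^5 + 7.9674*q^4 - 9.7893*q^3 + 12.2286*q^2 + 9.5355*q - 18.8298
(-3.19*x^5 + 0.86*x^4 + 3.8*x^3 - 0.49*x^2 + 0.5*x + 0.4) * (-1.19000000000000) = 3.7961*x^5 - 1.0234*x^4 - 4.522*x^3 + 0.5831*x^2 - 0.595*x - 0.476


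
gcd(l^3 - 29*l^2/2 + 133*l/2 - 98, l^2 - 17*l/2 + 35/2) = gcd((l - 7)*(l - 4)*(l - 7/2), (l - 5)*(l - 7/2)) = l - 7/2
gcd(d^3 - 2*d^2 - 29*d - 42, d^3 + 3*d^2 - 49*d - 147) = d^2 - 4*d - 21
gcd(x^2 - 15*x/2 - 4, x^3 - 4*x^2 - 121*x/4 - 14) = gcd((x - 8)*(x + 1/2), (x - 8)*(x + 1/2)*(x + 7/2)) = x^2 - 15*x/2 - 4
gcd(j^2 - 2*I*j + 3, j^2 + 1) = j + I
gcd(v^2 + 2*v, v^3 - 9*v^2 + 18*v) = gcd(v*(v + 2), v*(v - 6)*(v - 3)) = v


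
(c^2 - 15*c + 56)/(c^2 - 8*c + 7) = (c - 8)/(c - 1)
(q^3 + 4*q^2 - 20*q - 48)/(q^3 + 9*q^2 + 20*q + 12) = (q - 4)/(q + 1)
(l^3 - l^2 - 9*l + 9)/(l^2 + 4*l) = (l^3 - l^2 - 9*l + 9)/(l*(l + 4))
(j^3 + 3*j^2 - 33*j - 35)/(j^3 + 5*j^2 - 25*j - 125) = (j^2 + 8*j + 7)/(j^2 + 10*j + 25)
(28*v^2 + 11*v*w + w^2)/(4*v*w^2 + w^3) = (7*v + w)/w^2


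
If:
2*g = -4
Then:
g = -2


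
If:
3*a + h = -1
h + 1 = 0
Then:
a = 0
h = -1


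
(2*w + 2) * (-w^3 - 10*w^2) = -2*w^4 - 22*w^3 - 20*w^2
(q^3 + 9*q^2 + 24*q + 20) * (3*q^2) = 3*q^5 + 27*q^4 + 72*q^3 + 60*q^2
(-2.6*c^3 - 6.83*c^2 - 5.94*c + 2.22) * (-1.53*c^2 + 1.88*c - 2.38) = 3.978*c^5 + 5.5619*c^4 + 2.4358*c^3 + 1.6916*c^2 + 18.3108*c - 5.2836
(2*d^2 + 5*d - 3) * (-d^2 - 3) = -2*d^4 - 5*d^3 - 3*d^2 - 15*d + 9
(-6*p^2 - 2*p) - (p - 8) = -6*p^2 - 3*p + 8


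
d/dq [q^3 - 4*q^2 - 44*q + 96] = 3*q^2 - 8*q - 44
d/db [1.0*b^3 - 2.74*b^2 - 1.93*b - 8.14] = 3.0*b^2 - 5.48*b - 1.93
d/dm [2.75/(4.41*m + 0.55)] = -12.1275/(4.41*m + 0.55)^2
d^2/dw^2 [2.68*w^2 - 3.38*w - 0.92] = 5.36000000000000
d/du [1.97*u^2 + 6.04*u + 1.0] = 3.94*u + 6.04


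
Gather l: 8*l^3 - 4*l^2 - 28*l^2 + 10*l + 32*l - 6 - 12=8*l^3 - 32*l^2 + 42*l - 18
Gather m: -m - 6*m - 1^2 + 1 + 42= 42 - 7*m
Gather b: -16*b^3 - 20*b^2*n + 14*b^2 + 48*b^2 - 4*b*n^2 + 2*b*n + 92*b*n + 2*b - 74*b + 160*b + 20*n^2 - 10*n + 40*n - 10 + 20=-16*b^3 + b^2*(62 - 20*n) + b*(-4*n^2 + 94*n + 88) + 20*n^2 + 30*n + 10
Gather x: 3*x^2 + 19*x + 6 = 3*x^2 + 19*x + 6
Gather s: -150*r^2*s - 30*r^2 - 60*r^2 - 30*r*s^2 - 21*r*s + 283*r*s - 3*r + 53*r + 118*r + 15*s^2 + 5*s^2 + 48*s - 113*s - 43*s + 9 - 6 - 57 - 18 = -90*r^2 + 168*r + s^2*(20 - 30*r) + s*(-150*r^2 + 262*r - 108) - 72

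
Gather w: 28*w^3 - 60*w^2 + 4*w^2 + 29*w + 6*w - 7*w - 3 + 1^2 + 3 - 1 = 28*w^3 - 56*w^2 + 28*w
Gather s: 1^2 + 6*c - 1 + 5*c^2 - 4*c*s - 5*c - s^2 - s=5*c^2 + c - s^2 + s*(-4*c - 1)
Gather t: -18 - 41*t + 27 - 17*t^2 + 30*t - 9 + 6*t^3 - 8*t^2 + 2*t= 6*t^3 - 25*t^2 - 9*t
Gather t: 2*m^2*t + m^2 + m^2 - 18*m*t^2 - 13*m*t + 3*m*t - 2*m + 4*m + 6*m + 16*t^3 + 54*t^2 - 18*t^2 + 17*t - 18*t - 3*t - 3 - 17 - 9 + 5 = 2*m^2 + 8*m + 16*t^3 + t^2*(36 - 18*m) + t*(2*m^2 - 10*m - 4) - 24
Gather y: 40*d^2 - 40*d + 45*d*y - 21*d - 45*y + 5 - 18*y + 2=40*d^2 - 61*d + y*(45*d - 63) + 7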